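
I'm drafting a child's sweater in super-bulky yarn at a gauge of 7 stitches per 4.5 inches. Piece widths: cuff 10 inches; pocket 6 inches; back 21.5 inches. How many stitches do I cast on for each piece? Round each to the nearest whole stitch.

Rate = 7/4.5 = 1.556 sts per in.
cuff: 10 × 1.556 = 15.56 → 16.
pocket: 6 × 1.556 = 9.33 → 9.
back: 21.5 × 1.556 = 33.44 → 33.

cuff 16; pocket 9; back 33.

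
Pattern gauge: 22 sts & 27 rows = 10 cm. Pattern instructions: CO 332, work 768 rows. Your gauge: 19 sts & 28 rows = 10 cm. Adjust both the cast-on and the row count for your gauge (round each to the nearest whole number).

Cast on 287 stitches; work 796 rows.

Stitches: 332 × 19/22 = 286.73 → 287.
Rows: 768 × 28/27 = 796.44 → 796.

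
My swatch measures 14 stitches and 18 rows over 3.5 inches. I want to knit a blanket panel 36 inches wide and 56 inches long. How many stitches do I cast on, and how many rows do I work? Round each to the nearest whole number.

Cast on 144 stitches and work 288 rows.

Stitch gauge = 14/3.5 = 4 sts/in; 36 × 4 = 144.00 → 144 sts.
Row gauge = 18/3.5 = 5.143 rows/in; 56 × 5.143 = 288.00 → 288 rows.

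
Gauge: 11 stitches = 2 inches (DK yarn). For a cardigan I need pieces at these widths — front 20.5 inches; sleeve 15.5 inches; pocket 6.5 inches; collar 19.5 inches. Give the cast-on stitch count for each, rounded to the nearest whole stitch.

front 113; sleeve 85; pocket 36; collar 107.

Rate = 11/2 = 5.5 sts per in.
front: 20.5 × 5.5 = 112.75 → 113.
sleeve: 15.5 × 5.5 = 85.25 → 85.
pocket: 6.5 × 5.5 = 35.75 → 36.
collar: 19.5 × 5.5 = 107.25 → 107.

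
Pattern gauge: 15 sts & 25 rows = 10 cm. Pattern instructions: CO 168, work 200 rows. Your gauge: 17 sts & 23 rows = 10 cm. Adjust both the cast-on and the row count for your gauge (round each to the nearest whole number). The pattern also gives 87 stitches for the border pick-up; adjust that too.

Stitches: 168 × 17/15 = 190.40 → 190.
Rows: 200 × 23/25 = 184.00 → 184.
border pick-up: 87 × 17/15 = 98.60 → 99.

Cast on 190 stitches; work 184 rows; border pick-up 99 stitches.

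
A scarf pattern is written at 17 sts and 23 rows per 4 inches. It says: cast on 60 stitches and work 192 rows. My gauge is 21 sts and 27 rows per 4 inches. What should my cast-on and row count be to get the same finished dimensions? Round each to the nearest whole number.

Cast on 74 stitches; work 225 rows.

Stitches: 60 × 21/17 = 74.12 → 74.
Rows: 192 × 27/23 = 225.39 → 225.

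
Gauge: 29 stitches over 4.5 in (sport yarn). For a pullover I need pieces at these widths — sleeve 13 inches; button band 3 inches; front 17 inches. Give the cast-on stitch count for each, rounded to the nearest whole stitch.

Rate = 29/4.5 = 6.444 sts per in.
sleeve: 13 × 6.444 = 83.78 → 84.
button band: 3 × 6.444 = 19.33 → 19.
front: 17 × 6.444 = 109.56 → 110.

sleeve 84; button band 19; front 110.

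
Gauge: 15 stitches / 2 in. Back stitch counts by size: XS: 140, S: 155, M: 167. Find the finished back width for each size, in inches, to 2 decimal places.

XS 18.67 inches; S 20.67 inches; M 22.27 inches.

15/2 = 7.5 sts per in.
XS: 140 / 7.5 = 18.667 → 18.67 in.
S: 155 / 7.5 = 20.667 → 20.67 in.
M: 167 / 7.5 = 22.267 → 22.27 in.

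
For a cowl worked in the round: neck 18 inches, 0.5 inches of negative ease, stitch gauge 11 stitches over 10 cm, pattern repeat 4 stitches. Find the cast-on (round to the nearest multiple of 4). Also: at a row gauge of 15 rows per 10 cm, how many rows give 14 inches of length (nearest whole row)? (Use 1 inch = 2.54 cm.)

Cast on 48 stitches; work 53 rows.

Finished = 18 − 0.5 = 17.5 inches.
17.5 inches × 2.54 = 44.45 cm.
11/10 = 1.1 sts per cm; 44.45 × 1.1 = 48.90 sts.
Nearest multiple of 4 → 48.
14 inches = 35.56 cm; × 1.5 = 53.34 → 53 rows.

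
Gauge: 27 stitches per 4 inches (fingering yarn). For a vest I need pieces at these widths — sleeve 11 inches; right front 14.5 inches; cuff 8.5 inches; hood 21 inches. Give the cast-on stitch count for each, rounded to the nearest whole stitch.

sleeve 74; right front 98; cuff 57; hood 142.

Rate = 27/4 = 6.75 sts per in.
sleeve: 11 × 6.75 = 74.25 → 74.
right front: 14.5 × 6.75 = 97.88 → 98.
cuff: 8.5 × 6.75 = 57.38 → 57.
hood: 21 × 6.75 = 141.75 → 142.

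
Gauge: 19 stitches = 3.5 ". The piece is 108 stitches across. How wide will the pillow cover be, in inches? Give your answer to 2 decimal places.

19 stitches / 3.5 inch = 5.429 stitches per inch.
108 / 5.429 = 19.895 inches.

19.89 inches.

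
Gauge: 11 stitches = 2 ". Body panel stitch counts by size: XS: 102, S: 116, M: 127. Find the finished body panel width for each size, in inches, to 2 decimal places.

XS 18.55 inches; S 21.09 inches; M 23.09 inches.

11/2 = 5.5 sts per in.
XS: 102 / 5.5 = 18.545 → 18.55 in.
S: 116 / 5.5 = 21.091 → 21.09 in.
M: 127 / 5.5 = 23.091 → 23.09 in.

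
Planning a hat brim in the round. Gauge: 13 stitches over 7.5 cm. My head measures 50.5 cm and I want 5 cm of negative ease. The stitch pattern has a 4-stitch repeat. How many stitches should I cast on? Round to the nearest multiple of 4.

Finished = 50.5 − 5 = 45.5 cm.
13 / 7.5 = 1.733 sts/cm.
45.5 × 1.733 = 78.87 sts.
Nearest multiple of 4: 80.

Cast on 80 stitches.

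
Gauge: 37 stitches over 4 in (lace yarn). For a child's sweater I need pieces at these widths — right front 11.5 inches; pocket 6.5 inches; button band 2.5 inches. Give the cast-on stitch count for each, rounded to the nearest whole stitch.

right front 106; pocket 60; button band 23.

Rate = 37/4 = 9.25 sts per in.
right front: 11.5 × 9.25 = 106.38 → 106.
pocket: 6.5 × 9.25 = 60.12 → 60.
button band: 2.5 × 9.25 = 23.12 → 23.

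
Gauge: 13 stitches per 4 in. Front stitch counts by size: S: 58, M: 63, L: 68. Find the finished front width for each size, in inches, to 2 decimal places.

S 17.85 inches; M 19.38 inches; L 20.92 inches.

13/4 = 3.25 sts per in.
S: 58 / 3.25 = 17.846 → 17.85 in.
M: 63 / 3.25 = 19.385 → 19.38 in.
L: 68 / 3.25 = 20.923 → 20.92 in.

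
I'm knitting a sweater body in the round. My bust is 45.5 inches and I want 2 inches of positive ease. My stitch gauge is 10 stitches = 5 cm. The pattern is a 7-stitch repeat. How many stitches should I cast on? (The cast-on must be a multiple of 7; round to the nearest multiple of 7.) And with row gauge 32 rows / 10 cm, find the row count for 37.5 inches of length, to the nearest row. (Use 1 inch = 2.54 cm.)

Cast on 238 stitches; work 305 rows.

Finished = 45.5 + 2 = 47.5 inches.
47.5 inches × 2.54 = 120.65 cm.
10/5 = 2 sts per cm; 120.65 × 2 = 241.30 sts.
Nearest multiple of 7 → 238.
37.5 inches = 95.25 cm; × 3.2 = 304.80 → 305 rows.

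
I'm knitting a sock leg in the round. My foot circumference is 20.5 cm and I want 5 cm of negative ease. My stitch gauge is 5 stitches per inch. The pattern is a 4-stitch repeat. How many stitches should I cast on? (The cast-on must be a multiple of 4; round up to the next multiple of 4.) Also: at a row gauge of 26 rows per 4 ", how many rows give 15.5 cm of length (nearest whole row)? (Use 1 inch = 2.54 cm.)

Cast on 32 stitches; work 40 rows.

Finished = 20.5 − 5 = 15.5 cm.
15.5 cm × 1/2.54 = 6.10 inches.
5/1 = 5 sts per in; 6.10 × 5 = 30.51 sts.
Next multiple of 4 → 32.
15.5 cm = 6.10 inches; × 6.5 = 39.67 → 40 rows.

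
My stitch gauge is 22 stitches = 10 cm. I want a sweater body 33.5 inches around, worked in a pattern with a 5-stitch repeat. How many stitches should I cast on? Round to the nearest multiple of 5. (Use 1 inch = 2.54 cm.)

CO 185 sts.

33.5 in = 33.5 × 2.54 = 85.09 cm.
22 / 10 = 2.2 sts/cm.
85.09 × 2.2 = 187.20 sts.
→ 185.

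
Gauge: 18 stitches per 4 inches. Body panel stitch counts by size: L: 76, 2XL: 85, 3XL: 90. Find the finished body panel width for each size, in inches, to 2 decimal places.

L 16.89 inches; 2XL 18.89 inches; 3XL 20.00 inches.

18/4 = 4.5 sts per in.
L: 76 / 4.5 = 16.889 → 16.89 in.
2XL: 85 / 4.5 = 18.889 → 18.89 in.
3XL: 90 / 4.5 = 20.000 → 20.00 in.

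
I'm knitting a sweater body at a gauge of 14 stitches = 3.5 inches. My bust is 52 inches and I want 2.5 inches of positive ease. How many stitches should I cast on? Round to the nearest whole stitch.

Cast on 218 stitches.

Finished = 52 + 2.5 = 54.5 in.
14 / 3.5 = 4 sts per inch.
54.50 × 4 = 218.00 sts.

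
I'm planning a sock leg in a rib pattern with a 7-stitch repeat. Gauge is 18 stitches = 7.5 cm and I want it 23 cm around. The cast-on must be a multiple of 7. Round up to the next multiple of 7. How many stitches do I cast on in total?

18 / 7.5 = 2.4 sts per cm.
23 × 2.4 = 55.20 sts.
Next multiple of 7: 56.

Cast on 56 stitches.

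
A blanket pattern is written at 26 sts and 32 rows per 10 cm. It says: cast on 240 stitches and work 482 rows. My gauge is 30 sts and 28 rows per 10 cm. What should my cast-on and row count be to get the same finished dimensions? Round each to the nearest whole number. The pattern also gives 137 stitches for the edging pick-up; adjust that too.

Cast on 277 stitches; work 422 rows; edging pick-up 158 stitches.

Stitches: 240 × 30/26 = 276.92 → 277.
Rows: 482 × 28/32 = 421.75 → 422.
edging pick-up: 137 × 30/26 = 158.08 → 158.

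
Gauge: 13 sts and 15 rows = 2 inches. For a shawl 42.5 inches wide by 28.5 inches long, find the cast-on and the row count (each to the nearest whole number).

Stitch gauge = 13/2 = 6.5 sts/in; 42.5 × 6.5 = 276.25 → 276 sts.
Row gauge = 15/2 = 7.5 rows/in; 28.5 × 7.5 = 213.75 → 214 rows.

Cast on 276 stitches and work 214 rows.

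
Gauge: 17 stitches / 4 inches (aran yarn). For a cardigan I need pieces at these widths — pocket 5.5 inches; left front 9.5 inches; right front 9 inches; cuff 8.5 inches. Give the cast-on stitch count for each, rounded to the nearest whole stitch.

pocket 23; left front 40; right front 38; cuff 36.

Rate = 17/4 = 4.25 sts per in.
pocket: 5.5 × 4.25 = 23.38 → 23.
left front: 9.5 × 4.25 = 40.38 → 40.
right front: 9 × 4.25 = 38.25 → 38.
cuff: 8.5 × 4.25 = 36.12 → 36.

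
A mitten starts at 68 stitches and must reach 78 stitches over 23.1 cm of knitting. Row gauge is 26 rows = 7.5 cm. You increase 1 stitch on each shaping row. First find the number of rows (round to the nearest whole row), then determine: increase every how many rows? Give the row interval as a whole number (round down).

Increase every 8th row.

Rows = 23.1 × 3.467 = 80.1 → 80 rows.
Stitches to add: 10 → 10 shaping rows (at 1 st each).
80 / 10 = 8.00 → every 8 rows.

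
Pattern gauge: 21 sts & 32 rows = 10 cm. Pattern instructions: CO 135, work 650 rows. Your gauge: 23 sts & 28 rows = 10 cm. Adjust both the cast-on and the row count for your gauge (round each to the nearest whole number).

Cast on 148 stitches; work 569 rows.

Stitches: 135 × 23/21 = 147.86 → 148.
Rows: 650 × 28/32 = 568.75 → 569.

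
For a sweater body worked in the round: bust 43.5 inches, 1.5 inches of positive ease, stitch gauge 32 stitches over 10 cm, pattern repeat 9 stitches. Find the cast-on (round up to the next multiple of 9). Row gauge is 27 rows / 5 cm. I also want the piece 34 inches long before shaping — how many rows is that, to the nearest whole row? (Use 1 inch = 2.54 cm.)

Cast on 369 stitches; work 466 rows.

Finished = 43.5 + 1.5 = 45 inches.
45 inches × 2.54 = 114.30 cm.
32/10 = 3.2 sts per cm; 114.30 × 3.2 = 365.76 sts.
Next multiple of 9 → 369.
34 inches = 86.36 cm; × 5.4 = 466.34 → 466 rows.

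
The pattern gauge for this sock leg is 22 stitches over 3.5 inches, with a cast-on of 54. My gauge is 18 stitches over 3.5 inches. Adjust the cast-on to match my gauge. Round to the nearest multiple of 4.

44 stitches.

Scale factor = 18 / 22 = 0.818.
54 × 18 / 22 = 44.18 sts.
→ 44 sts.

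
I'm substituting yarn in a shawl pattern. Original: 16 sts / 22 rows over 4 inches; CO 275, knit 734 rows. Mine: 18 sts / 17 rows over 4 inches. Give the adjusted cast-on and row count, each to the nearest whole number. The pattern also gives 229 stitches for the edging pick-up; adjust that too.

Cast on 309 stitches; work 567 rows; edging pick-up 258 stitches.

Stitches: 275 × 18/16 = 309.38 → 309.
Rows: 734 × 17/22 = 567.18 → 567.
edging pick-up: 229 × 18/16 = 257.62 → 258.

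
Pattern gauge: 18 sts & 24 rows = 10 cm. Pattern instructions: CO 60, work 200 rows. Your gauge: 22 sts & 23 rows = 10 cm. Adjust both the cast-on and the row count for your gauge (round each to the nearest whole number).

Cast on 73 stitches; work 192 rows.

Stitches: 60 × 22/18 = 73.33 → 73.
Rows: 200 × 23/24 = 191.67 → 192.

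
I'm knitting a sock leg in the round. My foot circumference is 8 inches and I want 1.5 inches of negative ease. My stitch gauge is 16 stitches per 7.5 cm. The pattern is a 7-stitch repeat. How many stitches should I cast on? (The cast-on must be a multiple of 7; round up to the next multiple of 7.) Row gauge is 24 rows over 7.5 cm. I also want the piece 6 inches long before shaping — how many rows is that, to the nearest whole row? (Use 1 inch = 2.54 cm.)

Cast on 42 stitches; work 49 rows.

Finished = 8 − 1.5 = 6.5 inches.
6.5 inches × 2.54 = 16.51 cm.
16/7.5 = 2.133 sts per cm; 16.51 × 2.133 = 35.22 sts.
Next multiple of 7 → 42.
6 inches = 15.24 cm; × 3.2 = 48.77 → 49 rows.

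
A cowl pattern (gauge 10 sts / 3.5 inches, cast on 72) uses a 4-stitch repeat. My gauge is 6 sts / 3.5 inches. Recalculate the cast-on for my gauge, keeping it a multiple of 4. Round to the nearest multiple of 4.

72 × 6 / 10 = 43.20.
Nearest multiple of 4: 44.

CO 44 sts.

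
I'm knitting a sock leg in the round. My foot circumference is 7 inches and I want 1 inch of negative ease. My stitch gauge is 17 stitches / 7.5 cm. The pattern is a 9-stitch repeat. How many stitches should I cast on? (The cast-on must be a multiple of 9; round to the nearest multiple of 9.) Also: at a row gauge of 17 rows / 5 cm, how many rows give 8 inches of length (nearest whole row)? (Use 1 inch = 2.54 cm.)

Finished = 7 − 1 = 6 inches.
6 inches × 2.54 = 15.24 cm.
17/7.5 = 2.267 sts per cm; 15.24 × 2.267 = 34.54 sts.
Nearest multiple of 9 → 36.
8 inches = 20.32 cm; × 3.4 = 69.09 → 69 rows.

Cast on 36 stitches; work 69 rows.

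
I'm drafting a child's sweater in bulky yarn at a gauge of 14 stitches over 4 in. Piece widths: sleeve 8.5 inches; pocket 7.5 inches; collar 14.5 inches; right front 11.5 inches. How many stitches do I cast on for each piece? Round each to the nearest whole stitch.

Rate = 14/4 = 3.5 sts per in.
sleeve: 8.5 × 3.5 = 29.75 → 30.
pocket: 7.5 × 3.5 = 26.25 → 26.
collar: 14.5 × 3.5 = 50.75 → 51.
right front: 11.5 × 3.5 = 40.25 → 40.

sleeve 30; pocket 26; collar 51; right front 40.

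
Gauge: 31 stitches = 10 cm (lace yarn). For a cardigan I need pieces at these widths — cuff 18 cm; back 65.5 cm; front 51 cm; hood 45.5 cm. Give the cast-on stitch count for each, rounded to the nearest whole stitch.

cuff 56; back 203; front 158; hood 141.

Rate = 31/10 = 3.1 sts per cm.
cuff: 18 × 3.1 = 55.80 → 56.
back: 65.5 × 3.1 = 203.05 → 203.
front: 51 × 3.1 = 158.10 → 158.
hood: 45.5 × 3.1 = 141.05 → 141.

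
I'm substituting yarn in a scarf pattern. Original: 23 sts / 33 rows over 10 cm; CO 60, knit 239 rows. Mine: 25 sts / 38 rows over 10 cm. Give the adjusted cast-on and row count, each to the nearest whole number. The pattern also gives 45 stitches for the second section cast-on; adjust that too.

Cast on 65 stitches; work 275 rows; second section cast-on 49 stitches.

Stitches: 60 × 25/23 = 65.22 → 65.
Rows: 239 × 38/33 = 275.21 → 275.
second section cast-on: 45 × 25/23 = 48.91 → 49.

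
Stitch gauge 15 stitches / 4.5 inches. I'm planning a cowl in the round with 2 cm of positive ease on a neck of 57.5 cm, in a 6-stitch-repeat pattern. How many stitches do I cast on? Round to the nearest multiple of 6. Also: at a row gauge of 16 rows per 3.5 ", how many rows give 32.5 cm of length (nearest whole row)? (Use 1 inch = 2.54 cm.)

Cast on 78 stitches; work 58 rows.

Finished = 57.5 + 2 = 59.5 cm.
59.5 cm × 1/2.54 = 23.43 inches.
15/4.5 = 3.333 sts per in; 23.43 × 3.333 = 78.08 sts.
Nearest multiple of 6 → 78.
32.5 cm = 12.80 inches; × 4.571 = 58.49 → 58 rows.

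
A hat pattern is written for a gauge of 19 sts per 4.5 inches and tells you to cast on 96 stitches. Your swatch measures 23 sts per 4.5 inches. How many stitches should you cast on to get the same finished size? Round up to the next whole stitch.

Scale factor = 23 / 19 = 1.211.
96 × 23 / 19 = 116.21 sts.
→ 117 sts.

Cast on 117 stitches.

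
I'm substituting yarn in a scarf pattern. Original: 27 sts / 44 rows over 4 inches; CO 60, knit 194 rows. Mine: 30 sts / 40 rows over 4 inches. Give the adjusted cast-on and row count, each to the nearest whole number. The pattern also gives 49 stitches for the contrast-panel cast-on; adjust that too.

Stitches: 60 × 30/27 = 66.67 → 67.
Rows: 194 × 40/44 = 176.36 → 176.
contrast-panel cast-on: 49 × 30/27 = 54.44 → 54.

Cast on 67 stitches; work 176 rows; contrast-panel cast-on 54 stitches.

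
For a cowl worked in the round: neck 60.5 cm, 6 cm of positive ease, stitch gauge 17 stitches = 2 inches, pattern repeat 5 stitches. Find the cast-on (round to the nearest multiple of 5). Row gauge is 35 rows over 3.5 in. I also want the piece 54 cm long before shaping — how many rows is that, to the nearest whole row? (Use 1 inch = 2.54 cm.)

Finished = 60.5 + 6 = 66.5 cm.
66.5 cm × 1/2.54 = 26.18 inches.
17/2 = 8.5 sts per in; 26.18 × 8.5 = 222.54 sts.
Nearest multiple of 5 → 225.
54 cm = 21.26 inches; × 10 = 212.60 → 213 rows.

Cast on 225 stitches; work 213 rows.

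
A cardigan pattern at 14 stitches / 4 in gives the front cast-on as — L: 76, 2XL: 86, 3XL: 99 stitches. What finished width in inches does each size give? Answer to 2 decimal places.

L 21.71 inches; 2XL 24.57 inches; 3XL 28.29 inches.

14/4 = 3.5 sts per in.
L: 76 / 3.5 = 21.714 → 21.71 in.
2XL: 86 / 3.5 = 24.571 → 24.57 in.
3XL: 99 / 3.5 = 28.286 → 28.29 in.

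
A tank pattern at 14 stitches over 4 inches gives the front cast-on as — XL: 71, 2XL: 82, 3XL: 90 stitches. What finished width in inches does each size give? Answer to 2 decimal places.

XL 20.29 inches; 2XL 23.43 inches; 3XL 25.71 inches.

14/4 = 3.5 sts per in.
XL: 71 / 3.5 = 20.286 → 20.29 in.
2XL: 82 / 3.5 = 23.429 → 23.43 in.
3XL: 90 / 3.5 = 25.714 → 25.71 in.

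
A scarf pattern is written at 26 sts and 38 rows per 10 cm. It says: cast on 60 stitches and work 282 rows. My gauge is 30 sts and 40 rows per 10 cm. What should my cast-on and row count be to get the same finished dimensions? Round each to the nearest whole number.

Cast on 69 stitches; work 297 rows.

Stitches: 60 × 30/26 = 69.23 → 69.
Rows: 282 × 40/38 = 296.84 → 297.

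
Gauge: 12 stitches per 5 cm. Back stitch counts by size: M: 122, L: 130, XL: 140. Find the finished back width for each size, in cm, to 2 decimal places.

M 50.83 cm; L 54.17 cm; XL 58.33 cm.

12/5 = 2.4 sts per cm.
M: 122 / 2.4 = 50.833 → 50.83 cm.
L: 130 / 2.4 = 54.167 → 54.17 cm.
XL: 140 / 2.4 = 58.333 → 58.33 cm.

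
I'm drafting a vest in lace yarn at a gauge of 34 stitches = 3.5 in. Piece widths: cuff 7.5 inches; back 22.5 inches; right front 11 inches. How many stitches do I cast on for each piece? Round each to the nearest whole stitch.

cuff 73; back 219; right front 107.

Rate = 34/3.5 = 9.714 sts per in.
cuff: 7.5 × 9.714 = 72.86 → 73.
back: 22.5 × 9.714 = 218.57 → 219.
right front: 11 × 9.714 = 106.86 → 107.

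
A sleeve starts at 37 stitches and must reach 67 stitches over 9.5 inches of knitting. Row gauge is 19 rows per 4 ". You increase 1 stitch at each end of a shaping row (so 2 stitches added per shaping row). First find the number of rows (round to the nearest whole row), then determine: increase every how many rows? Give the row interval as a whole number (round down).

Increase every 3rd row.

Rows = 9.5 × 4.75 = 45.1 → 45 rows.
Stitches to add: 30 → 15 shaping rows (at 2 st each).
45 / 15 = 3.00 → every 3 rows.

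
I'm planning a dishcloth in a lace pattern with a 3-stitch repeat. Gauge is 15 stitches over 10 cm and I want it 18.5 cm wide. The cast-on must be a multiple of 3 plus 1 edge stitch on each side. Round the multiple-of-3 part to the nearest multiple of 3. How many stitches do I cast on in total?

Cast on 29 stitches.

15 / 10 = 1.5 sts per cm.
18.5 × 1.5 = 27.75 sts.
Less 2 edge sts → 25.75 for the repeat.
Nearest multiple of 3: 27.
Add back 2 edge sts → 29.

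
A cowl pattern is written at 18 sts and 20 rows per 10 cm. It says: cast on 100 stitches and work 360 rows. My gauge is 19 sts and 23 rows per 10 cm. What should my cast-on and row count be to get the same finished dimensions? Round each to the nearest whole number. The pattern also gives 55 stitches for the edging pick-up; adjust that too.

Stitches: 100 × 19/18 = 105.56 → 106.
Rows: 360 × 23/20 = 414.00 → 414.
edging pick-up: 55 × 19/18 = 58.06 → 58.

Cast on 106 stitches; work 414 rows; edging pick-up 58 stitches.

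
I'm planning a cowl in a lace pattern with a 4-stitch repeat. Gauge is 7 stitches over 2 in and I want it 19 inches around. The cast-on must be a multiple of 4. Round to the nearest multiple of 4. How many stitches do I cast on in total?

CO 68 sts.

7 / 2 = 3.5 sts per inch.
19 × 3.5 = 66.50 sts.
Nearest multiple of 4: 68.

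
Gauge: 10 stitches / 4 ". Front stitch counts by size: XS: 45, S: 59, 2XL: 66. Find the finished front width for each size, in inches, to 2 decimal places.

XS 18.00 inches; S 23.60 inches; 2XL 26.40 inches.

10/4 = 2.5 sts per in.
XS: 45 / 2.5 = 18.000 → 18.00 in.
S: 59 / 2.5 = 23.600 → 23.60 in.
2XL: 66 / 2.5 = 26.400 → 26.40 in.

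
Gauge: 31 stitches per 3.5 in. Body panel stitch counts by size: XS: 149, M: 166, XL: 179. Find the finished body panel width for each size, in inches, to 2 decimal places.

31/3.5 = 8.857 sts per in.
XS: 149 / 8.857 = 16.823 → 16.82 in.
M: 166 / 8.857 = 18.742 → 18.74 in.
XL: 179 / 8.857 = 20.210 → 20.21 in.

XS 16.82 inches; M 18.74 inches; XL 20.21 inches.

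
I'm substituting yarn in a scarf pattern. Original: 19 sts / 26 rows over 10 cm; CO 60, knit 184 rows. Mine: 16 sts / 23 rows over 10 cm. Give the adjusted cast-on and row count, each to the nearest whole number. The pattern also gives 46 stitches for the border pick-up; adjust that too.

Stitches: 60 × 16/19 = 50.53 → 51.
Rows: 184 × 23/26 = 162.77 → 163.
border pick-up: 46 × 16/19 = 38.74 → 39.

Cast on 51 stitches; work 163 rows; border pick-up 39 stitches.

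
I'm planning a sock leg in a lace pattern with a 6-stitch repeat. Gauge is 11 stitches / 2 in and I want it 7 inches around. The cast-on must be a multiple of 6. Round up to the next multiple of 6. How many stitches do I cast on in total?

11 / 2 = 5.5 sts per inch.
7 × 5.5 = 38.50 sts.
Next multiple of 6: 42.

CO 42 sts.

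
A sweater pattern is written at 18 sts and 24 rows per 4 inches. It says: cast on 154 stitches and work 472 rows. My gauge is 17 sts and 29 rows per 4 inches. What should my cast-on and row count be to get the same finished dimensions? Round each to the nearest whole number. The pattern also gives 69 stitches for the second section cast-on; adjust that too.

Cast on 145 stitches; work 570 rows; second section cast-on 65 stitches.

Stitches: 154 × 17/18 = 145.44 → 145.
Rows: 472 × 29/24 = 570.33 → 570.
second section cast-on: 69 × 17/18 = 65.17 → 65.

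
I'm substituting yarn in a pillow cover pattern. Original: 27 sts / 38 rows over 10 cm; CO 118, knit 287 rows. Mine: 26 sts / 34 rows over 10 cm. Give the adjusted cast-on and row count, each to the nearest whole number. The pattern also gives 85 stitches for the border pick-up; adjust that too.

Stitches: 118 × 26/27 = 113.63 → 114.
Rows: 287 × 34/38 = 256.79 → 257.
border pick-up: 85 × 26/27 = 81.85 → 82.

Cast on 114 stitches; work 257 rows; border pick-up 82 stitches.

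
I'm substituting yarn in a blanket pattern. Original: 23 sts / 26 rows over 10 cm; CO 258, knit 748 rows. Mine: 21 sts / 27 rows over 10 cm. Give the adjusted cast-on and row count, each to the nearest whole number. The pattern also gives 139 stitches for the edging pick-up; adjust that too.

Stitches: 258 × 21/23 = 235.57 → 236.
Rows: 748 × 27/26 = 776.77 → 777.
edging pick-up: 139 × 21/23 = 126.91 → 127.

Cast on 236 stitches; work 777 rows; edging pick-up 127 stitches.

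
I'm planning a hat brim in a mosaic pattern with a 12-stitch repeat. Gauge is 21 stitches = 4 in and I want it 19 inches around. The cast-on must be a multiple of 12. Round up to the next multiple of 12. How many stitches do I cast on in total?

CO 108 sts.

21 / 4 = 5.25 sts per inch.
19 × 5.25 = 99.75 sts.
Next multiple of 12: 108.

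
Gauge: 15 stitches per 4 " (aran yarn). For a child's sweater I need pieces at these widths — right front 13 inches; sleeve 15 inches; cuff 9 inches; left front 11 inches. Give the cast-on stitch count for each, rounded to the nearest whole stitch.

right front 49; sleeve 56; cuff 34; left front 41.

Rate = 15/4 = 3.75 sts per in.
right front: 13 × 3.75 = 48.75 → 49.
sleeve: 15 × 3.75 = 56.25 → 56.
cuff: 9 × 3.75 = 33.75 → 34.
left front: 11 × 3.75 = 41.25 → 41.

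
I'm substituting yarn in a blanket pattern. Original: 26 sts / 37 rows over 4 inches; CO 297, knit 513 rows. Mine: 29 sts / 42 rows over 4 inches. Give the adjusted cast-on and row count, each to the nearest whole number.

Cast on 331 stitches; work 582 rows.

Stitches: 297 × 29/26 = 331.27 → 331.
Rows: 513 × 42/37 = 582.32 → 582.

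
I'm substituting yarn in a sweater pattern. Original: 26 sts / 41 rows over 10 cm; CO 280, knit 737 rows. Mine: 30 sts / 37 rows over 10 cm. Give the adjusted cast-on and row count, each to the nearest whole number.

Cast on 323 stitches; work 665 rows.

Stitches: 280 × 30/26 = 323.08 → 323.
Rows: 737 × 37/41 = 665.10 → 665.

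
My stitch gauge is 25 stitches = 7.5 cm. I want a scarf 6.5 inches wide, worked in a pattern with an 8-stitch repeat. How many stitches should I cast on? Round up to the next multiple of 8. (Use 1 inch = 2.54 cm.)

6.5 in = 6.5 × 2.54 = 16.51 cm.
25 / 7.5 = 3.333 sts/cm.
16.51 × 3.333 = 55.03 sts.
→ 56.

Cast on 56 stitches.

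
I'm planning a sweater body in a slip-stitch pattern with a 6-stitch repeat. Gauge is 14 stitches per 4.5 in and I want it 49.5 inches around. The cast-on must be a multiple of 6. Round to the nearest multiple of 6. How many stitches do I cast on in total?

14 / 4.5 = 3.111 sts per inch.
49.5 × 3.111 = 154.00 sts.
Nearest multiple of 6: 156.

156 stitches.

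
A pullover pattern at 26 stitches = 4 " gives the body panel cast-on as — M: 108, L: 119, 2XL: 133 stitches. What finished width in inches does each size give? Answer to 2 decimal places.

M 16.62 inches; L 18.31 inches; 2XL 20.46 inches.

26/4 = 6.5 sts per in.
M: 108 / 6.5 = 16.615 → 16.62 in.
L: 119 / 6.5 = 18.308 → 18.31 in.
2XL: 133 / 6.5 = 20.462 → 20.46 in.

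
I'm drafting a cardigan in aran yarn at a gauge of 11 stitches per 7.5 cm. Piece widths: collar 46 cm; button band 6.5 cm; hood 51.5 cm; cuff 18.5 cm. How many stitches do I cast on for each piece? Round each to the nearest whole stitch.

collar 67; button band 10; hood 76; cuff 27.

Rate = 11/7.5 = 1.467 sts per cm.
collar: 46 × 1.467 = 67.47 → 67.
button band: 6.5 × 1.467 = 9.53 → 10.
hood: 51.5 × 1.467 = 75.53 → 76.
cuff: 18.5 × 1.467 = 27.13 → 27.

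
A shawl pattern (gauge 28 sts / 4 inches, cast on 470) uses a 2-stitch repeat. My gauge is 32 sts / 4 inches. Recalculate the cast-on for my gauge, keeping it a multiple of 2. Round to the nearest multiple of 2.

470 × 32 / 28 = 537.14.
Nearest multiple of 2: 538.

Cast on 538 stitches.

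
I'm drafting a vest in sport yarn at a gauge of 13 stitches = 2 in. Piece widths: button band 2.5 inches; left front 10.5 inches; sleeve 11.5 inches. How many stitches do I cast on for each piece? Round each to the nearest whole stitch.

Rate = 13/2 = 6.5 sts per in.
button band: 2.5 × 6.5 = 16.25 → 16.
left front: 10.5 × 6.5 = 68.25 → 68.
sleeve: 11.5 × 6.5 = 74.75 → 75.

button band 16; left front 68; sleeve 75.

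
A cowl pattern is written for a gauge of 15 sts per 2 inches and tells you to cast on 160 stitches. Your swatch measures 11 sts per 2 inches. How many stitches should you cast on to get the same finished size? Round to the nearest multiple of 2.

CO 118 sts.

Scale factor = 11 / 15 = 0.733.
160 × 11 / 15 = 117.33 sts.
→ 118 sts.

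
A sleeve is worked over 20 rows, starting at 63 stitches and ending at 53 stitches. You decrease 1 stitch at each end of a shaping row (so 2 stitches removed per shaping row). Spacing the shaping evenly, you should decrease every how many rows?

Decrease every 4th row.

Stitches to remove: |53 − 63| = 10.
Shaping rows needed: 10 / 2 = 5.
20 rows / 5 = every 4 rows.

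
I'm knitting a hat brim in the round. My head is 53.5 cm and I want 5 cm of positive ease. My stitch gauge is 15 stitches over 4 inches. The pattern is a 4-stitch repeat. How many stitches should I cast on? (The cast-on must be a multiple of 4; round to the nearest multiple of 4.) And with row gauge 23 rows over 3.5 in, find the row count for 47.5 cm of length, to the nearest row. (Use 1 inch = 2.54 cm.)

Cast on 88 stitches; work 123 rows.

Finished = 53.5 + 5 = 58.5 cm.
58.5 cm × 1/2.54 = 23.03 inches.
15/4 = 3.75 sts per in; 23.03 × 3.75 = 86.37 sts.
Nearest multiple of 4 → 88.
47.5 cm = 18.70 inches; × 6.571 = 122.89 → 123 rows.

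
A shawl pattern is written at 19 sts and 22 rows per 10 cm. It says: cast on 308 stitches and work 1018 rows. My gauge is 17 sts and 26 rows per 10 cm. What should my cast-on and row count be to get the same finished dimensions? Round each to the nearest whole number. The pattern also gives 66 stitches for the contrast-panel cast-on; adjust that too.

Stitches: 308 × 17/19 = 275.58 → 276.
Rows: 1018 × 26/22 = 1203.09 → 1203.
contrast-panel cast-on: 66 × 17/19 = 59.05 → 59.

Cast on 276 stitches; work 1203 rows; contrast-panel cast-on 59 stitches.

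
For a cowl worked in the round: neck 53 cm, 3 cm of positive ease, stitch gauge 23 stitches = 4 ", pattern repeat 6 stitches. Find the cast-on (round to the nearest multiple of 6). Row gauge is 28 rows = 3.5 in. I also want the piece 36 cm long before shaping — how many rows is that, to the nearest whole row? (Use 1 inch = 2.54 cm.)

Finished = 53 + 3 = 56 cm.
56 cm × 1/2.54 = 22.05 inches.
23/4 = 5.75 sts per in; 22.05 × 5.75 = 126.77 sts.
Nearest multiple of 6 → 126.
36 cm = 14.17 inches; × 8 = 113.39 → 113 rows.

Cast on 126 stitches; work 113 rows.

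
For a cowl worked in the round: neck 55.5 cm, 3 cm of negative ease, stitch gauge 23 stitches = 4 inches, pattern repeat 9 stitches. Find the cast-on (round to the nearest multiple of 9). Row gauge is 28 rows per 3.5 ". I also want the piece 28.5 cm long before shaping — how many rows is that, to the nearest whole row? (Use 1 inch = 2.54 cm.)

Cast on 117 stitches; work 90 rows.

Finished = 55.5 − 3 = 52.5 cm.
52.5 cm × 1/2.54 = 20.67 inches.
23/4 = 5.75 sts per in; 20.67 × 5.75 = 118.85 sts.
Nearest multiple of 9 → 117.
28.5 cm = 11.22 inches; × 8 = 89.76 → 90 rows.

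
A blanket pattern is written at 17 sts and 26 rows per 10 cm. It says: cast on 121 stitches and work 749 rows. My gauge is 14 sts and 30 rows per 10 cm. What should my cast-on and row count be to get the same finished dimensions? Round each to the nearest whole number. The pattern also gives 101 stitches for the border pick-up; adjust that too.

Stitches: 121 × 14/17 = 99.65 → 100.
Rows: 749 × 30/26 = 864.23 → 864.
border pick-up: 101 × 14/17 = 83.18 → 83.

Cast on 100 stitches; work 864 rows; border pick-up 83 stitches.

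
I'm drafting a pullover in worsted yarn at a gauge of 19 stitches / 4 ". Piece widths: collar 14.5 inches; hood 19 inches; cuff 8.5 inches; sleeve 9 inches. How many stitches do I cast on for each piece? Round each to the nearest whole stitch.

Rate = 19/4 = 4.75 sts per in.
collar: 14.5 × 4.75 = 68.88 → 69.
hood: 19 × 4.75 = 90.25 → 90.
cuff: 8.5 × 4.75 = 40.38 → 40.
sleeve: 9 × 4.75 = 42.75 → 43.

collar 69; hood 90; cuff 40; sleeve 43.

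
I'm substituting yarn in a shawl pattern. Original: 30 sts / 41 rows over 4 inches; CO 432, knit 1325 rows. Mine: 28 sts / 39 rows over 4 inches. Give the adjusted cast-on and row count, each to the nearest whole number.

Cast on 403 stitches; work 1260 rows.

Stitches: 432 × 28/30 = 403.20 → 403.
Rows: 1325 × 39/41 = 1260.37 → 1260.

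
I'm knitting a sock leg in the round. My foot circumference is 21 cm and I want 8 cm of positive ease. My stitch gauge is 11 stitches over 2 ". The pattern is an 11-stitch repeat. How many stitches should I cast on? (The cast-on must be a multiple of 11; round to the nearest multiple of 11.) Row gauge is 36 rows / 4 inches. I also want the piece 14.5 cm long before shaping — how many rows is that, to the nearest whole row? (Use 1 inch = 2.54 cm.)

Finished = 21 + 8 = 29 cm.
29 cm × 1/2.54 = 11.42 inches.
11/2 = 5.5 sts per in; 11.42 × 5.5 = 62.80 sts.
Nearest multiple of 11 → 66.
14.5 cm = 5.71 inches; × 9 = 51.38 → 51 rows.

Cast on 66 stitches; work 51 rows.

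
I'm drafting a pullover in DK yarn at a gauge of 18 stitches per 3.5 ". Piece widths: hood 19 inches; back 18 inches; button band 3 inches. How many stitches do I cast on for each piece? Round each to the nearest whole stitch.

Rate = 18/3.5 = 5.143 sts per in.
hood: 19 × 5.143 = 97.71 → 98.
back: 18 × 5.143 = 92.57 → 93.
button band: 3 × 5.143 = 15.43 → 15.

hood 98; back 93; button band 15.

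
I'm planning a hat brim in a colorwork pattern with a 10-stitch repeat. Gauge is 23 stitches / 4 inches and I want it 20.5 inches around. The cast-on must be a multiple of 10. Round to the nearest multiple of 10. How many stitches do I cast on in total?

CO 120 sts.

23 / 4 = 5.75 sts per inch.
20.5 × 5.75 = 117.88 sts.
Nearest multiple of 10: 120.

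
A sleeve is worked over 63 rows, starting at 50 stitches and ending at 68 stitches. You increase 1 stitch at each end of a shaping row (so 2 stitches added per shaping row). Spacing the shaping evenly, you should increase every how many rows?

Increase every 7th row.

Stitches to add: |68 − 50| = 18.
Shaping rows needed: 18 / 2 = 9.
63 rows / 9 = every 7 rows.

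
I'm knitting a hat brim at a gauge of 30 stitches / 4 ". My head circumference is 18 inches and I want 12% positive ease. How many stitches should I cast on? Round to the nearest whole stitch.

Finished = 18 × 1.12 = 20.16 in.
30 / 4 = 7.5 sts per inch.
20.16 × 7.5 = 151.20 sts.
→ 151 sts.

Cast on 151 stitches.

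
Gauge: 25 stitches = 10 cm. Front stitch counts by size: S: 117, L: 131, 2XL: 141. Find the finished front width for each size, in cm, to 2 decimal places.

25/10 = 2.5 sts per cm.
S: 117 / 2.5 = 46.800 → 46.80 cm.
L: 131 / 2.5 = 52.400 → 52.40 cm.
2XL: 141 / 2.5 = 56.400 → 56.40 cm.

S 46.80 cm; L 52.40 cm; 2XL 56.40 cm.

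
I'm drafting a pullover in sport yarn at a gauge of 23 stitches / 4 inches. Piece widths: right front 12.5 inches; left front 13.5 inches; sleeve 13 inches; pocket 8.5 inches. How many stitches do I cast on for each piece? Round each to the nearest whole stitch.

right front 72; left front 78; sleeve 75; pocket 49.

Rate = 23/4 = 5.75 sts per in.
right front: 12.5 × 5.75 = 71.88 → 72.
left front: 13.5 × 5.75 = 77.62 → 78.
sleeve: 13 × 5.75 = 74.75 → 75.
pocket: 8.5 × 5.75 = 48.88 → 49.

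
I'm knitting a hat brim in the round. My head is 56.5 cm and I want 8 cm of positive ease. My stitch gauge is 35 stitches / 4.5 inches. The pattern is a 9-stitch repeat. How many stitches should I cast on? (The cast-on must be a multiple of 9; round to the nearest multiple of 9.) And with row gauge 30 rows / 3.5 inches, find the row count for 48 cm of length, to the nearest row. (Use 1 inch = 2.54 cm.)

Finished = 56.5 + 8 = 64.5 cm.
64.5 cm × 1/2.54 = 25.39 inches.
35/4.5 = 7.778 sts per in; 25.39 × 7.778 = 197.51 sts.
Nearest multiple of 9 → 198.
48 cm = 18.90 inches; × 8.571 = 161.98 → 162 rows.

Cast on 198 stitches; work 162 rows.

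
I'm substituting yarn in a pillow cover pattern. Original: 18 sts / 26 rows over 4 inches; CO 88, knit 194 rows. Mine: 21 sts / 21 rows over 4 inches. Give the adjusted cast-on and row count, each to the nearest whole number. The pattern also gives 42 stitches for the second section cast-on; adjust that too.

Stitches: 88 × 21/18 = 102.67 → 103.
Rows: 194 × 21/26 = 156.69 → 157.
second section cast-on: 42 × 21/18 = 49.00 → 49.

Cast on 103 stitches; work 157 rows; second section cast-on 49 stitches.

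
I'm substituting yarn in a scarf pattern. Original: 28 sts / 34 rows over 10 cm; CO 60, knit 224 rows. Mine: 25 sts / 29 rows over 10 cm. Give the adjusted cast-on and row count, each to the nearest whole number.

Stitches: 60 × 25/28 = 53.57 → 54.
Rows: 224 × 29/34 = 191.06 → 191.

Cast on 54 stitches; work 191 rows.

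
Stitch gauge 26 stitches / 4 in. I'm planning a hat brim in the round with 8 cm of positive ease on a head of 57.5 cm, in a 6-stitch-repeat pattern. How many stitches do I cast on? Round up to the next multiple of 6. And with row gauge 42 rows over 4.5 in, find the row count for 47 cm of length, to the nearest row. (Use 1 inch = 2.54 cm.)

Finished = 57.5 + 8 = 65.5 cm.
65.5 cm × 1/2.54 = 25.79 inches.
26/4 = 6.5 sts per in; 25.79 × 6.5 = 167.62 sts.
Next multiple of 6 → 168.
47 cm = 18.50 inches; × 9.333 = 172.70 → 173 rows.

Cast on 168 stitches; work 173 rows.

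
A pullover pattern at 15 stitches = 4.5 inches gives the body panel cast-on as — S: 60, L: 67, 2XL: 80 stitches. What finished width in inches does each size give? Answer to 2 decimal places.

S 18.00 inches; L 20.10 inches; 2XL 24.00 inches.

15/4.5 = 3.333 sts per in.
S: 60 / 3.333 = 18.000 → 18.00 in.
L: 67 / 3.333 = 20.100 → 20.10 in.
2XL: 80 / 3.333 = 24.000 → 24.00 in.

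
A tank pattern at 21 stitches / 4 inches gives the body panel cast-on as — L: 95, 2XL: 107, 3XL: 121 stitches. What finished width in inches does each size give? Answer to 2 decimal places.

L 18.10 inches; 2XL 20.38 inches; 3XL 23.05 inches.

21/4 = 5.25 sts per in.
L: 95 / 5.25 = 18.095 → 18.10 in.
2XL: 107 / 5.25 = 20.381 → 20.38 in.
3XL: 121 / 5.25 = 23.048 → 23.05 in.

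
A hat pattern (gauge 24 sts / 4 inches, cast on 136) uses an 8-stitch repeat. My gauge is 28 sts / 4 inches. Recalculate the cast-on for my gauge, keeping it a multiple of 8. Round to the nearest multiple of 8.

136 × 28 / 24 = 158.67.
Nearest multiple of 8: 160.

160 stitches.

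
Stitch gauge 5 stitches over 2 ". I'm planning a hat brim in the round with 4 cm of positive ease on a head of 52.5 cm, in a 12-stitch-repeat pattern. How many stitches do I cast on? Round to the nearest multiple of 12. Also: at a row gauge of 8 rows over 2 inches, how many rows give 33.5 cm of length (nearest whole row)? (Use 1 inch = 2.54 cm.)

Finished = 52.5 + 4 = 56.5 cm.
56.5 cm × 1/2.54 = 22.24 inches.
5/2 = 2.5 sts per in; 22.24 × 2.5 = 55.61 sts.
Nearest multiple of 12 → 60.
33.5 cm = 13.19 inches; × 4 = 52.76 → 53 rows.

Cast on 60 stitches; work 53 rows.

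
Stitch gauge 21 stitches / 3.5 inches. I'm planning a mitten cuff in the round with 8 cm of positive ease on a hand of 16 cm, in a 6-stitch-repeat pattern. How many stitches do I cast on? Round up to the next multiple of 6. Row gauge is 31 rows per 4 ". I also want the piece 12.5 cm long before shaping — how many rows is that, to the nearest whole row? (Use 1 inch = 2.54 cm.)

Finished = 16 + 8 = 24 cm.
24 cm × 1/2.54 = 9.45 inches.
21/3.5 = 6 sts per in; 9.45 × 6 = 56.69 sts.
Next multiple of 6 → 60.
12.5 cm = 4.92 inches; × 7.75 = 38.14 → 38 rows.

Cast on 60 stitches; work 38 rows.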